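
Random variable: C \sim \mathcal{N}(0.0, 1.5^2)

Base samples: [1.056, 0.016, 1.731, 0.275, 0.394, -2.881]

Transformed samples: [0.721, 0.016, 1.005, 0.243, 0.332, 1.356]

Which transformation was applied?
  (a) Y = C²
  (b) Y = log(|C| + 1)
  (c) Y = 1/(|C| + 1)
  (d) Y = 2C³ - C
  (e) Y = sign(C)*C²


Checking option (b) Y = log(|C| + 1):
  C = 1.056 -> Y = 0.721 ✓
  C = 0.016 -> Y = 0.016 ✓
  C = 1.731 -> Y = 1.005 ✓
All samples match this transformation.

(b) log(|C| + 1)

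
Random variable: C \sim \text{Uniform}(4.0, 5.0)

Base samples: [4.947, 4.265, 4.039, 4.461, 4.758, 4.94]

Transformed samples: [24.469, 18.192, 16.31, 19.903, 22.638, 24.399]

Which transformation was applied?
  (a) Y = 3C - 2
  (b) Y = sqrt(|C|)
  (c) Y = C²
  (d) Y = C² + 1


Checking option (c) Y = C²:
  C = 4.947 -> Y = 24.469 ✓
  C = 4.265 -> Y = 18.192 ✓
  C = 4.039 -> Y = 16.31 ✓
All samples match this transformation.

(c) C²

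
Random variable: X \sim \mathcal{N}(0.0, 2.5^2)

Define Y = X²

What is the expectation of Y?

Using E[X²] = Var(X) + (E[X])²:
E[X] = 0
Var(X) = 2.5^2 = 6.25
E[X²] = 6.25 + 0² = 6.25 + 0 = 6.25

6.25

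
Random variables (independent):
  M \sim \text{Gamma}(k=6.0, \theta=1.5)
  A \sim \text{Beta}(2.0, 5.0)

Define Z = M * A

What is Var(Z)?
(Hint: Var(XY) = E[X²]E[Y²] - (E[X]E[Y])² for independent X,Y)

Var(XY) = E[X²]E[Y²] - (E[X]E[Y])²
E[M] = 9, Var(M) = 13.5
E[A] = 0.28571429, Var(A) = 0.025510204
E[M²] = 13.5 + 9² = 94.5
E[A²] = 0.025510204 + 0.28571429² = 0.10714286
Var(Z) = 94.5*0.10714286 - (9*0.28571429)²
= 10.125 - 6.6122449 = 3.5127551

3.5127551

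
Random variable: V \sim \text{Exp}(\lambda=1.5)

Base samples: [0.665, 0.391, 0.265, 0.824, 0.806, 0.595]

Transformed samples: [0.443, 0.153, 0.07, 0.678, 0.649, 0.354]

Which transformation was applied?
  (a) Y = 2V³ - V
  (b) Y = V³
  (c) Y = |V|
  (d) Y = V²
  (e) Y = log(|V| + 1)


Checking option (d) Y = V²:
  V = 0.665 -> Y = 0.443 ✓
  V = 0.391 -> Y = 0.153 ✓
  V = 0.265 -> Y = 0.07 ✓
All samples match this transformation.

(d) V²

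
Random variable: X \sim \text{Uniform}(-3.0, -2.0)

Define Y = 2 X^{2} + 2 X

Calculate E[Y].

E[Y] = 2*E[X²] + 2*E[X]
E[X] = -2.5
E[X²] = Var(X) + (E[X])² = 0.083333333 + 6.25 = 6.3333333
E[Y] = 2*6.3333333 + 2*(-2.5) = 7.6666667

7.6666667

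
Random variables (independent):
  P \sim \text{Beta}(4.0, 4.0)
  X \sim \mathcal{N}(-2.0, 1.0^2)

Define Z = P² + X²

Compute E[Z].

E[Z] = E[P²] + E[X²]
E[P²] = Var(P) + E[P]² = 0.027777778 + 0.25 = 0.27777778
E[X²] = Var(X) + E[X]² = 1 + 4 = 5
E[Z] = 0.27777778 + 5 = 5.2777778

5.2777778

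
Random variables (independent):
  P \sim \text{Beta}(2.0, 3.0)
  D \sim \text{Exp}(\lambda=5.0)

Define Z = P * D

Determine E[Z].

For independent RVs: E[XY] = E[X]*E[Y]
E[P] = 0.4
E[D] = 0.2
E[Z] = 0.4 * 0.2 = 0.08

0.08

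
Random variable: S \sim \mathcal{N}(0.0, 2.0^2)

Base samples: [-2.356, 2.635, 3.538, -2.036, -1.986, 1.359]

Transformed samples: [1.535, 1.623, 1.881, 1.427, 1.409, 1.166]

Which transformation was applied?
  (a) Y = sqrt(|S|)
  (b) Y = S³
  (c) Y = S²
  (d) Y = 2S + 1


Checking option (a) Y = sqrt(|S|):
  S = -2.356 -> Y = 1.535 ✓
  S = 2.635 -> Y = 1.623 ✓
  S = 3.538 -> Y = 1.881 ✓
All samples match this transformation.

(a) sqrt(|S|)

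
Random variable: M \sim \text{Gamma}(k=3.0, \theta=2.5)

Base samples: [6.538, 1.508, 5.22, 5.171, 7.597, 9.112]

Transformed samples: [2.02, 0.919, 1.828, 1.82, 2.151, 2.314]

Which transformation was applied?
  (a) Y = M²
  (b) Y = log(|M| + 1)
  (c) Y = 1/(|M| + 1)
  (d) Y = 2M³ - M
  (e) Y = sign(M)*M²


Checking option (b) Y = log(|M| + 1):
  M = 6.538 -> Y = 2.02 ✓
  M = 1.508 -> Y = 0.919 ✓
  M = 5.22 -> Y = 1.828 ✓
All samples match this transformation.

(b) log(|M| + 1)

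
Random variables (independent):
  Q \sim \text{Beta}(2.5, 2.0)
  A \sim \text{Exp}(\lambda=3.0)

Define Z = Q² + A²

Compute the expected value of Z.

E[Z] = E[Q²] + E[A²]
E[Q²] = Var(Q) + E[Q]² = 0.044893378 + 0.30864198 = 0.35353535
E[A²] = Var(A) + E[A]² = 0.11111111 + 0.11111111 = 0.22222222
E[Z] = 0.35353535 + 0.22222222 = 0.57575758

0.57575758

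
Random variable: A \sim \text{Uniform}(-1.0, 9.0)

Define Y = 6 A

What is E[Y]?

For Y = 6A:
E[Y] = 6 * E[A]
E[A] = (-1 + 9)/2 = 4
E[Y] = 6 * 4 = 24

24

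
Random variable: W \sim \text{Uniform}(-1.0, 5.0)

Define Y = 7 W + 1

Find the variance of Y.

For Y = aW + b: Var(Y) = a² * Var(W)
Var(W) = (5 + 1)^2/12 = 3
Var(Y) = 7² * 3 = 49 * 3 = 147

147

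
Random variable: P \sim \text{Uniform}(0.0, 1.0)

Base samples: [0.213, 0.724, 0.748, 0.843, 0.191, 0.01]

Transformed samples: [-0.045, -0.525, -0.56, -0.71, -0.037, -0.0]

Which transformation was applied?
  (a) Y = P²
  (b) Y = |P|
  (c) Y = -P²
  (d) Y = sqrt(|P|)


Checking option (c) Y = -P²:
  P = 0.213 -> Y = -0.045 ✓
  P = 0.724 -> Y = -0.525 ✓
  P = 0.748 -> Y = -0.56 ✓
All samples match this transformation.

(c) -P²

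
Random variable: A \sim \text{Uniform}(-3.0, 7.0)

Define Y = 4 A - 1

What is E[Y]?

For Y = 4A - 1:
E[Y] = 4 * E[A] - 1
E[A] = (-3 + 7)/2 = 2
E[Y] = 4 * 2 - 1 = 7

7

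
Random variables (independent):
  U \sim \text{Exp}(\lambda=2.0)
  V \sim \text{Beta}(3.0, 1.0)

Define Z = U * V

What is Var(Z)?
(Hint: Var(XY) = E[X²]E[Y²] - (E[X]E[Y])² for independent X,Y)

Var(XY) = E[X²]E[Y²] - (E[X]E[Y])²
E[U] = 0.5, Var(U) = 0.25
E[V] = 0.75, Var(V) = 0.0375
E[U²] = 0.25 + 0.5² = 0.5
E[V²] = 0.0375 + 0.75² = 0.6
Var(Z) = 0.5*0.6 - (0.5*0.75)²
= 0.3 - 0.140625 = 0.159375

0.159375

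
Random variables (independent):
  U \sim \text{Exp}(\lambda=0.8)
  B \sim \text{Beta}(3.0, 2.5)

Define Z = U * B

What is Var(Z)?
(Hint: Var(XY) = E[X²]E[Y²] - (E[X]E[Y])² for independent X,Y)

Var(XY) = E[X²]E[Y²] - (E[X]E[Y])²
E[U] = 1.25, Var(U) = 1.5625
E[B] = 0.54545455, Var(B) = 0.038143675
E[U²] = 1.5625 + 1.25² = 3.125
E[B²] = 0.038143675 + 0.54545455² = 0.33566434
Var(Z) = 3.125*0.33566434 - (1.25*0.54545455)²
= 1.048951 - 0.46487603 = 0.58407502

0.58407502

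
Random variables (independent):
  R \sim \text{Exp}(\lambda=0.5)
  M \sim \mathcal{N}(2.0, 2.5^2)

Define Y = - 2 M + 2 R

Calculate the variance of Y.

For independent RVs: Var(aX + bY) = a²Var(X) + b²Var(Y)
Var(R) = 4
Var(M) = 6.25
Var(Y) = 2²*4 + (-2)²*6.25
= 4*4 + 4*6.25 = 41

41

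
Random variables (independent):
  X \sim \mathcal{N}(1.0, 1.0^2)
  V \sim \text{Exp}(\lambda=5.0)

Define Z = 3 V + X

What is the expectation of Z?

E[Z] = 1*E[X] + 3*E[V]
E[X] = 1
E[V] = 0.2
E[Z] = 1*1 + 3*0.2 = 1.6

1.6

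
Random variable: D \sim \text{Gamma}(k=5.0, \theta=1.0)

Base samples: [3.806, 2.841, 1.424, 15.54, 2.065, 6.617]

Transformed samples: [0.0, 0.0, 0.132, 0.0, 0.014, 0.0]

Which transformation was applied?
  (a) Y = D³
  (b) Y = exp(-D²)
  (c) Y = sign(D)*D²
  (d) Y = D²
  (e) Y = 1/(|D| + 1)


Checking option (b) Y = exp(-D²):
  D = 3.806 -> Y = 0.0 ✓
  D = 2.841 -> Y = 0.0 ✓
  D = 1.424 -> Y = 0.132 ✓
All samples match this transformation.

(b) exp(-D²)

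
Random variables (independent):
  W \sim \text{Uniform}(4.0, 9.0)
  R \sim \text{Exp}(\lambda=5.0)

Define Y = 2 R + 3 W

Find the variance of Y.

For independent RVs: Var(aX + bY) = a²Var(X) + b²Var(Y)
Var(W) = 2.0833333
Var(R) = 0.04
Var(Y) = 3²*2.0833333 + 2²*0.04
= 9*2.0833333 + 4*0.04 = 18.91

18.91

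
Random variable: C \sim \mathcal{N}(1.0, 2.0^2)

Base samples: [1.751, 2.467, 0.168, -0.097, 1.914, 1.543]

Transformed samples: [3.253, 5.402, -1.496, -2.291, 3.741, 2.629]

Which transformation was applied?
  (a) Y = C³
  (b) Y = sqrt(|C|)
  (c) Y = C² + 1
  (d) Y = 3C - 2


Checking option (d) Y = 3C - 2:
  C = 1.751 -> Y = 3.253 ✓
  C = 2.467 -> Y = 5.402 ✓
  C = 0.168 -> Y = -1.496 ✓
All samples match this transformation.

(d) 3C - 2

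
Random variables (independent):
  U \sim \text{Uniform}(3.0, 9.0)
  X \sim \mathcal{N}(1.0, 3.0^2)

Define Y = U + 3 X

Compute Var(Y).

For independent RVs: Var(aX + bY) = a²Var(X) + b²Var(Y)
Var(U) = 3
Var(X) = 9
Var(Y) = 1²*3 + 3²*9
= 1*3 + 9*9 = 84

84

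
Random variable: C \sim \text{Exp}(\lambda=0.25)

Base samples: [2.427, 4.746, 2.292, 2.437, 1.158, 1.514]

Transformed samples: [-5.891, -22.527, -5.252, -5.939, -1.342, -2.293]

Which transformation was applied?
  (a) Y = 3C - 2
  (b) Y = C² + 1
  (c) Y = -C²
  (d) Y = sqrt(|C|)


Checking option (c) Y = -C²:
  C = 2.427 -> Y = -5.891 ✓
  C = 4.746 -> Y = -22.527 ✓
  C = 2.292 -> Y = -5.252 ✓
All samples match this transformation.

(c) -C²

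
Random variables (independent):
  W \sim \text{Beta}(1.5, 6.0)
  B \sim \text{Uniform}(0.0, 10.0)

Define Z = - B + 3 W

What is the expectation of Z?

E[Z] = 3*E[W] - 1*E[B]
E[W] = 0.2
E[B] = 5
E[Z] = 3*0.2 - 1*5 = -4.4

-4.4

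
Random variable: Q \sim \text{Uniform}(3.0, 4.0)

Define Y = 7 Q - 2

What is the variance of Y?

For Y = aQ + b: Var(Y) = a² * Var(Q)
Var(Q) = (4 - 3)^2/12 = 0.083333333
Var(Y) = 7² * 0.083333333 = 49 * 0.083333333 = 4.0833333

4.0833333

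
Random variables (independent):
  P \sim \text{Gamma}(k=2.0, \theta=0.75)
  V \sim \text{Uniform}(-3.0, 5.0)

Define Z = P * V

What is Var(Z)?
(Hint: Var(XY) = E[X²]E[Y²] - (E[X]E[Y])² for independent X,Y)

Var(XY) = E[X²]E[Y²] - (E[X]E[Y])²
E[P] = 1.5, Var(P) = 1.125
E[V] = 1, Var(V) = 5.3333333
E[P²] = 1.125 + 1.5² = 3.375
E[V²] = 5.3333333 + 1² = 6.3333333
Var(Z) = 3.375*6.3333333 - (1.5*1)²
= 21.375 - 2.25 = 19.125

19.125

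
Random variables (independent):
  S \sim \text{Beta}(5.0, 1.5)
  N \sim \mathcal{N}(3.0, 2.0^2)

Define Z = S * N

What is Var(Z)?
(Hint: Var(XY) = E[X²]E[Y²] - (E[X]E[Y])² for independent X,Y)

Var(XY) = E[X²]E[Y²] - (E[X]E[Y])²
E[S] = 0.76923077, Var(S) = 0.023668639
E[N] = 3, Var(N) = 4
E[S²] = 0.023668639 + 0.76923077² = 0.61538462
E[N²] = 4 + 3² = 13
Var(Z) = 0.61538462*13 - (0.76923077*3)²
= 8 - 5.3254438 = 2.6745562

2.6745562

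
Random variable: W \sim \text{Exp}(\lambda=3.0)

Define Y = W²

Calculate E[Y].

Using E[X²] = Var(X) + (E[X])²:
E[W] = 0.33333333
Var(W) = 1/3.0^2 = 0.11111111
E[W²] = 0.11111111 + 0.33333333² = 0.11111111 + 0.11111111 = 0.22222222

0.22222222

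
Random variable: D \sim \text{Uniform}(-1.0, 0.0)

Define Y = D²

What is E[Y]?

E[D²] = Var(D) + (E[D])² = 0.083333333 + 0.25 = 0.33333333

0.33333333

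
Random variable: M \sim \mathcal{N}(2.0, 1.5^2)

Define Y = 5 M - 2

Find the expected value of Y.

For Y = 5M - 2:
E[Y] = 5 * E[M] - 2
E[M] = 2.0 = 2
E[Y] = 5 * 2 - 2 = 8

8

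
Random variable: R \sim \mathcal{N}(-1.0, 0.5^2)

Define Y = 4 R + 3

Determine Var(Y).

For Y = aR + b: Var(Y) = a² * Var(R)
Var(R) = 0.5^2 = 0.25
Var(Y) = 4² * 0.25 = 16 * 0.25 = 4

4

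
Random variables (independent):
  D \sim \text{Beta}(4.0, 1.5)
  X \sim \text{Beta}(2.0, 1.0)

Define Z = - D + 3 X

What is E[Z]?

E[Z] = -1*E[D] + 3*E[X]
E[D] = 0.72727273
E[X] = 0.66666667
E[Z] = -1*0.72727273 + 3*0.66666667 = 1.2727273

1.2727273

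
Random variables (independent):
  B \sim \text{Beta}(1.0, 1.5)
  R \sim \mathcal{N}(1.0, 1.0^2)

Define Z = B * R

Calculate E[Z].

For independent RVs: E[XY] = E[X]*E[Y]
E[B] = 0.4
E[R] = 1
E[Z] = 0.4 * 1 = 0.4

0.4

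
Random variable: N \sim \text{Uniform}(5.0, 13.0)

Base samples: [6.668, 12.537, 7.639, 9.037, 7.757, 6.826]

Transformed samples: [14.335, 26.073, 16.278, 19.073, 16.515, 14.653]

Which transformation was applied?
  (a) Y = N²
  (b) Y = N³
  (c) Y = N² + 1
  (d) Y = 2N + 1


Checking option (d) Y = 2N + 1:
  N = 6.668 -> Y = 14.335 ✓
  N = 12.537 -> Y = 26.073 ✓
  N = 7.639 -> Y = 16.278 ✓
All samples match this transformation.

(d) 2N + 1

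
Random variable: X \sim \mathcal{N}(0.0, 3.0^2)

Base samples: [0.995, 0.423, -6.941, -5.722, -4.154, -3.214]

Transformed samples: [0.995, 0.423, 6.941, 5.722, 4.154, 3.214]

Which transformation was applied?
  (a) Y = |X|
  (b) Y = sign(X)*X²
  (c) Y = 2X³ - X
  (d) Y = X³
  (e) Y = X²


Checking option (a) Y = |X|:
  X = 0.995 -> Y = 0.995 ✓
  X = 0.423 -> Y = 0.423 ✓
  X = -6.941 -> Y = 6.941 ✓
All samples match this transformation.

(a) |X|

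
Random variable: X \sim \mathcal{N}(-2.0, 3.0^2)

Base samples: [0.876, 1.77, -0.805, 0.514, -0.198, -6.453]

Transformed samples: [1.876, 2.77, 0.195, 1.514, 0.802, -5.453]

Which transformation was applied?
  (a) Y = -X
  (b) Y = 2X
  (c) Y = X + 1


Checking option (c) Y = X + 1:
  X = 0.876 -> Y = 1.876 ✓
  X = 1.77 -> Y = 2.77 ✓
  X = -0.805 -> Y = 0.195 ✓
All samples match this transformation.

(c) X + 1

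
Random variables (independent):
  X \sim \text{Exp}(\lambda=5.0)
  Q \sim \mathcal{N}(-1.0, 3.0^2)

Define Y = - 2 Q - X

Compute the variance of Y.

For independent RVs: Var(aX + bY) = a²Var(X) + b²Var(Y)
Var(X) = 0.04
Var(Q) = 9
Var(Y) = (-1)²*0.04 + (-2)²*9
= 1*0.04 + 4*9 = 36.04

36.04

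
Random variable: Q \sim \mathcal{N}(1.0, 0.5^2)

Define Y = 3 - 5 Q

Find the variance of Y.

For Y = aQ + b: Var(Y) = a² * Var(Q)
Var(Q) = 0.5^2 = 0.25
Var(Y) = (-5)² * 0.25 = 25 * 0.25 = 6.25

6.25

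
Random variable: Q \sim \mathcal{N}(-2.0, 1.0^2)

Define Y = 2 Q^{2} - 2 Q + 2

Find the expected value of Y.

E[Y] = 2*E[Q²] - 2*E[Q] + 2
E[Q] = -2
E[Q²] = Var(Q) + (E[Q])² = 1 + 4 = 5
E[Y] = 2*5 - 2*(-2) + 2 = 16

16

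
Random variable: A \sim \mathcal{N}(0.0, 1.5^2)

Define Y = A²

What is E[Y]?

Using E[X²] = Var(X) + (E[X])²:
E[A] = 0
Var(A) = 1.5^2 = 2.25
E[A²] = 2.25 + 0² = 2.25 + 0 = 2.25

2.25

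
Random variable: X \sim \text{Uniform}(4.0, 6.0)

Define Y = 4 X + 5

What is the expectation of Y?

For Y = 4X + 5:
E[Y] = 4 * E[X] + 5
E[X] = (4 + 6)/2 = 5
E[Y] = 4 * 5 + 5 = 25

25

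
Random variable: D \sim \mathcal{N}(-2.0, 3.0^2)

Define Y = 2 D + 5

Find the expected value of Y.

For Y = 2D + 5:
E[Y] = 2 * E[D] + 5
E[D] = -2.0 = -2
E[Y] = 2 * (-2) + 5 = 1

1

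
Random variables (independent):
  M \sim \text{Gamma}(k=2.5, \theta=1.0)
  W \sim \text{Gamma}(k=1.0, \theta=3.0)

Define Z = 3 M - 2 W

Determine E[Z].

E[Z] = 3*E[M] - 2*E[W]
E[M] = 2.5
E[W] = 3
E[Z] = 3*2.5 - 2*3 = 1.5

1.5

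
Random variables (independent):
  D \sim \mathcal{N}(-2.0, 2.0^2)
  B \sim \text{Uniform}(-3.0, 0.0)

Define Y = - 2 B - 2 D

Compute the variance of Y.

For independent RVs: Var(aX + bY) = a²Var(X) + b²Var(Y)
Var(D) = 4
Var(B) = 0.75
Var(Y) = (-2)²*4 + (-2)²*0.75
= 4*4 + 4*0.75 = 19

19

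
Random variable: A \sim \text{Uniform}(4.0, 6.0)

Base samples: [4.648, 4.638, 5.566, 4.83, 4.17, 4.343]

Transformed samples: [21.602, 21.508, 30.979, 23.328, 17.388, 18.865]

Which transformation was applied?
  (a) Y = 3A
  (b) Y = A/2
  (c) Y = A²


Checking option (c) Y = A²:
  A = 4.648 -> Y = 21.602 ✓
  A = 4.638 -> Y = 21.508 ✓
  A = 5.566 -> Y = 30.979 ✓
All samples match this transformation.

(c) A²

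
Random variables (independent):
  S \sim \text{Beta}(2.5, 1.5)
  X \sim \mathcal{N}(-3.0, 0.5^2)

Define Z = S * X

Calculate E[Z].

For independent RVs: E[XY] = E[X]*E[Y]
E[S] = 0.625
E[X] = -3
E[Z] = 0.625 * (-3) = -1.875

-1.875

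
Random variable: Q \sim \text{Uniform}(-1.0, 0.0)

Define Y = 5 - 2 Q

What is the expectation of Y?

For Y = -2Q + 5:
E[Y] = -2 * E[Q] + 5
E[Q] = (-1 + 0)/2 = -0.5
E[Y] = -2 * (-0.5) + 5 = 6

6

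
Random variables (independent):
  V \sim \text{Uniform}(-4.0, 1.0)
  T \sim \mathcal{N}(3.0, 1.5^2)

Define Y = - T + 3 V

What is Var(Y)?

For independent RVs: Var(aX + bY) = a²Var(X) + b²Var(Y)
Var(V) = 2.0833333
Var(T) = 2.25
Var(Y) = 3²*2.0833333 + (-1)²*2.25
= 9*2.0833333 + 1*2.25 = 21

21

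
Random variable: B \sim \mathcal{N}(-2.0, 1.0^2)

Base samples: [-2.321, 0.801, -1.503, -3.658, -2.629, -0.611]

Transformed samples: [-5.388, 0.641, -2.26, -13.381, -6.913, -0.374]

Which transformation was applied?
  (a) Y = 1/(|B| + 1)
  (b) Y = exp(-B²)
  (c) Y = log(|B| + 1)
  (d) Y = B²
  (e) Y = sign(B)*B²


Checking option (e) Y = sign(B)*B²:
  B = -2.321 -> Y = -5.388 ✓
  B = 0.801 -> Y = 0.641 ✓
  B = -1.503 -> Y = -2.26 ✓
All samples match this transformation.

(e) sign(B)*B²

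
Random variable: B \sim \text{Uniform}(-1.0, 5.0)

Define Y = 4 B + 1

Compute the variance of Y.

For Y = aB + b: Var(Y) = a² * Var(B)
Var(B) = (5 + 1)^2/12 = 3
Var(Y) = 4² * 3 = 16 * 3 = 48

48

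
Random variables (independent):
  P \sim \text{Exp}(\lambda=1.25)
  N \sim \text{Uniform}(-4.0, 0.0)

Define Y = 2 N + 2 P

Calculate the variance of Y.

For independent RVs: Var(aX + bY) = a²Var(X) + b²Var(Y)
Var(P) = 0.64
Var(N) = 1.3333333
Var(Y) = 2²*0.64 + 2²*1.3333333
= 4*0.64 + 4*1.3333333 = 7.8933333

7.8933333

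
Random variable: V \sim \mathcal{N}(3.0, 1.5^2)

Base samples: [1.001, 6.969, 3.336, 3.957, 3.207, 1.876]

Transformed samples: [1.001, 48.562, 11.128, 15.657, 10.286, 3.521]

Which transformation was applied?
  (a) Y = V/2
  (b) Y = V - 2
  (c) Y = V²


Checking option (c) Y = V²:
  V = 1.001 -> Y = 1.001 ✓
  V = 6.969 -> Y = 48.562 ✓
  V = 3.336 -> Y = 11.128 ✓
All samples match this transformation.

(c) V²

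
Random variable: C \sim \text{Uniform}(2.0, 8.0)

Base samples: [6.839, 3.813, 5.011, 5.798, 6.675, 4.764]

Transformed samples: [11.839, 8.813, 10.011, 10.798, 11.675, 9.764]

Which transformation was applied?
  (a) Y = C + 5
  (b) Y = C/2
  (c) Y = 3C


Checking option (a) Y = C + 5:
  C = 6.839 -> Y = 11.839 ✓
  C = 3.813 -> Y = 8.813 ✓
  C = 5.011 -> Y = 10.011 ✓
All samples match this transformation.

(a) C + 5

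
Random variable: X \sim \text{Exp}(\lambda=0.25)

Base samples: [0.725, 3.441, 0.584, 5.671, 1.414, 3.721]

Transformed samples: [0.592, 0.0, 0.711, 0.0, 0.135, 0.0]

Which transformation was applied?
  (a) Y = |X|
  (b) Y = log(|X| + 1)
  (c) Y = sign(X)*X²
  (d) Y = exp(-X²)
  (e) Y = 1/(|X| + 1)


Checking option (d) Y = exp(-X²):
  X = 0.725 -> Y = 0.592 ✓
  X = 3.441 -> Y = 0.0 ✓
  X = 0.584 -> Y = 0.711 ✓
All samples match this transformation.

(d) exp(-X²)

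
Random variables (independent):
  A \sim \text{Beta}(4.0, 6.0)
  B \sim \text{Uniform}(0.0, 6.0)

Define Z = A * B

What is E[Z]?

For independent RVs: E[XY] = E[X]*E[Y]
E[A] = 0.4
E[B] = 3
E[Z] = 0.4 * 3 = 1.2

1.2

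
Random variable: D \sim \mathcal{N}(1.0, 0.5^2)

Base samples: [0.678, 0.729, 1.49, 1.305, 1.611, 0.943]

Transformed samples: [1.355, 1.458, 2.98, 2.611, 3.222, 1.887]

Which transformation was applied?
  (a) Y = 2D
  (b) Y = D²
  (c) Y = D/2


Checking option (a) Y = 2D:
  D = 0.678 -> Y = 1.355 ✓
  D = 0.729 -> Y = 1.458 ✓
  D = 1.49 -> Y = 2.98 ✓
All samples match this transformation.

(a) 2D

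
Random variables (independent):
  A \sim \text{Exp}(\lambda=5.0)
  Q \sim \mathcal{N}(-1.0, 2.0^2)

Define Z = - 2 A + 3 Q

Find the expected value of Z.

E[Z] = -2*E[A] + 3*E[Q]
E[A] = 0.2
E[Q] = -1
E[Z] = -2*0.2 + 3*(-1) = -3.4

-3.4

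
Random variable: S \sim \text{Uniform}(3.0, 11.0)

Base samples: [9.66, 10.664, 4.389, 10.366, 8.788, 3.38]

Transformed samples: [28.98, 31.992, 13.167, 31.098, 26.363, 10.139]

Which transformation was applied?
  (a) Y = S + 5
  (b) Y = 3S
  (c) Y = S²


Checking option (b) Y = 3S:
  S = 9.66 -> Y = 28.98 ✓
  S = 10.664 -> Y = 31.992 ✓
  S = 4.389 -> Y = 13.167 ✓
All samples match this transformation.

(b) 3S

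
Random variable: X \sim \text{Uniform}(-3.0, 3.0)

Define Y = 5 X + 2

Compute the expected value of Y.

For Y = 5X + 2:
E[Y] = 5 * E[X] + 2
E[X] = (-3 + 3)/2 = 0
E[Y] = 5 * 0 + 2 = 2

2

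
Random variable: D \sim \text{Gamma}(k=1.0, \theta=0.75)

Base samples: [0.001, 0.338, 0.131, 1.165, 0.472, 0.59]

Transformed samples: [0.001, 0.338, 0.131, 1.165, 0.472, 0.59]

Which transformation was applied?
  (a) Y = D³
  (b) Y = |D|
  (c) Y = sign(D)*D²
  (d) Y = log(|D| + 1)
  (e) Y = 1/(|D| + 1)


Checking option (b) Y = |D|:
  D = 0.001 -> Y = 0.001 ✓
  D = 0.338 -> Y = 0.338 ✓
  D = 0.131 -> Y = 0.131 ✓
All samples match this transformation.

(b) |D|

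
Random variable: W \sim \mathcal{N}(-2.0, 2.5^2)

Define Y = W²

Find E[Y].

Using E[X²] = Var(X) + (E[X])²:
E[W] = -2
Var(W) = 2.5^2 = 6.25
E[W²] = 6.25 + (-2)² = 6.25 + 4 = 10.25

10.25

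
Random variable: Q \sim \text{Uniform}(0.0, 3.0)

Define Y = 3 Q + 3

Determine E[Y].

For Y = 3Q + 3:
E[Y] = 3 * E[Q] + 3
E[Q] = (0 + 3)/2 = 1.5
E[Y] = 3 * 1.5 + 3 = 7.5

7.5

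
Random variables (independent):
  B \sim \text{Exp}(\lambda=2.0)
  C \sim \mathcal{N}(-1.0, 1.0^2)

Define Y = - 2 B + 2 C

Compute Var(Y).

For independent RVs: Var(aX + bY) = a²Var(X) + b²Var(Y)
Var(B) = 0.25
Var(C) = 1
Var(Y) = (-2)²*0.25 + 2²*1
= 4*0.25 + 4*1 = 5

5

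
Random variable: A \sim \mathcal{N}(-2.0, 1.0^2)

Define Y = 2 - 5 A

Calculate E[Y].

For Y = -5A + 2:
E[Y] = -5 * E[A] + 2
E[A] = -2.0 = -2
E[Y] = -5 * (-2) + 2 = 12

12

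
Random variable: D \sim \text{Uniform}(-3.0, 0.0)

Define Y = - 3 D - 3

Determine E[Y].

For Y = -3D - 3:
E[Y] = -3 * E[D] - 3
E[D] = (-3 + 0)/2 = -1.5
E[Y] = -3 * (-1.5) - 3 = 1.5

1.5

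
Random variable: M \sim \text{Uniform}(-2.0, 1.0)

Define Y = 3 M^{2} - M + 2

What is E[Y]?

E[Y] = 3*E[M²] - 1*E[M] + 2
E[M] = -0.5
E[M²] = Var(M) + (E[M])² = 0.75 + 0.25 = 1
E[Y] = 3*1 - 1*(-0.5) + 2 = 5.5

5.5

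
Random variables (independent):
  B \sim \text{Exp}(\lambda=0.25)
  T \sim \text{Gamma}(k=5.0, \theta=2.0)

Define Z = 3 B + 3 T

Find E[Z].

E[Z] = 3*E[B] + 3*E[T]
E[B] = 4
E[T] = 10
E[Z] = 3*4 + 3*10 = 42

42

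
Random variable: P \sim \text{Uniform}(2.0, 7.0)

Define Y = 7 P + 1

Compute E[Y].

For Y = 7P + 1:
E[Y] = 7 * E[P] + 1
E[P] = (2 + 7)/2 = 4.5
E[Y] = 7 * 4.5 + 1 = 32.5

32.5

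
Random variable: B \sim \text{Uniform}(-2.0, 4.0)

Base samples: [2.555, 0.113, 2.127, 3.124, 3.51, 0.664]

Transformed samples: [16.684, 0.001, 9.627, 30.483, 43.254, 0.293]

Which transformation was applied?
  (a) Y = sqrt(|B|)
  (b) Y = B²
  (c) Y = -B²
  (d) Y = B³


Checking option (d) Y = B³:
  B = 2.555 -> Y = 16.684 ✓
  B = 0.113 -> Y = 0.001 ✓
  B = 2.127 -> Y = 9.627 ✓
All samples match this transformation.

(d) B³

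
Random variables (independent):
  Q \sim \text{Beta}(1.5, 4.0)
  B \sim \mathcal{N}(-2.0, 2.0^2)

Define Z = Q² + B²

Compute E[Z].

E[Z] = E[Q²] + E[B²]
E[Q²] = Var(Q) + E[Q]² = 0.03051494 + 0.074380165 = 0.1048951
E[B²] = Var(B) + E[B]² = 4 + 4 = 8
E[Z] = 0.1048951 + 8 = 8.1048951

8.1048951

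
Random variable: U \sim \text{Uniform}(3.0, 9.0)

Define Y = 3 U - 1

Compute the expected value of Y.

For Y = 3U - 1:
E[Y] = 3 * E[U] - 1
E[U] = (3 + 9)/2 = 6
E[Y] = 3 * 6 - 1 = 17

17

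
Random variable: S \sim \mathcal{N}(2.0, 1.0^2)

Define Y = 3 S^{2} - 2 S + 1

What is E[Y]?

E[Y] = 3*E[S²] - 2*E[S] + 1
E[S] = 2
E[S²] = Var(S) + (E[S])² = 1 + 4 = 5
E[Y] = 3*5 - 2*2 + 1 = 12

12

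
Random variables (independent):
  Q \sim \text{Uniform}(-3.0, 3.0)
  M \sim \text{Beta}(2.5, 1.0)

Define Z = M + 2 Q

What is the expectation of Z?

E[Z] = 2*E[Q] + 1*E[M]
E[Q] = 0
E[M] = 0.71428571
E[Z] = 2*0 + 1*0.71428571 = 0.71428571

0.71428571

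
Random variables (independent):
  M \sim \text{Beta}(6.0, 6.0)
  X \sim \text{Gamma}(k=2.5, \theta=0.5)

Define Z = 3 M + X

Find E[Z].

E[Z] = 3*E[M] + 1*E[X]
E[M] = 0.5
E[X] = 1.25
E[Z] = 3*0.5 + 1*1.25 = 2.75

2.75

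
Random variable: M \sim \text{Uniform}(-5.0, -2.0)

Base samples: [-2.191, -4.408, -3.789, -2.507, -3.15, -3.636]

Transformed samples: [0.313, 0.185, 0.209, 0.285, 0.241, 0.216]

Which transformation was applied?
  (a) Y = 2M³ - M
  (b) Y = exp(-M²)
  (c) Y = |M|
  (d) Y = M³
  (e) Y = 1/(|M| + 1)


Checking option (e) Y = 1/(|M| + 1):
  M = -2.191 -> Y = 0.313 ✓
  M = -4.408 -> Y = 0.185 ✓
  M = -3.789 -> Y = 0.209 ✓
All samples match this transformation.

(e) 1/(|M| + 1)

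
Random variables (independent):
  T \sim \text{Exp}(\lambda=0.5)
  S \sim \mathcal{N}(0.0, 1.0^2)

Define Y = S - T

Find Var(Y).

For independent RVs: Var(aX + bY) = a²Var(X) + b²Var(Y)
Var(T) = 4
Var(S) = 1
Var(Y) = (-1)²*4 + 1²*1
= 1*4 + 1*1 = 5

5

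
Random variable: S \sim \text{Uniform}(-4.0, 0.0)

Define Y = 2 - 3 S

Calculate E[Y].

For Y = -3S + 2:
E[Y] = -3 * E[S] + 2
E[S] = (-4 + 0)/2 = -2
E[Y] = -3 * (-2) + 2 = 8

8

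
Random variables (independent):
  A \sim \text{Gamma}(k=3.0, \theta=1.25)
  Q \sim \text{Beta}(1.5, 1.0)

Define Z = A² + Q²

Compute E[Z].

E[Z] = E[A²] + E[Q²]
E[A²] = Var(A) + E[A]² = 4.6875 + 14.0625 = 18.75
E[Q²] = Var(Q) + E[Q]² = 0.068571429 + 0.36 = 0.42857143
E[Z] = 18.75 + 0.42857143 = 19.178571

19.178571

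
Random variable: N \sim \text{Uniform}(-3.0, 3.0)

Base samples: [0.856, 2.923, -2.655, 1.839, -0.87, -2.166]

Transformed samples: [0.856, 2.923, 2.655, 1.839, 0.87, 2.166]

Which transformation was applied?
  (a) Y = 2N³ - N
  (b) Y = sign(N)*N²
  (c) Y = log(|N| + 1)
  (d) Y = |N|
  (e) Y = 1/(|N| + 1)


Checking option (d) Y = |N|:
  N = 0.856 -> Y = 0.856 ✓
  N = 2.923 -> Y = 2.923 ✓
  N = -2.655 -> Y = 2.655 ✓
All samples match this transformation.

(d) |N|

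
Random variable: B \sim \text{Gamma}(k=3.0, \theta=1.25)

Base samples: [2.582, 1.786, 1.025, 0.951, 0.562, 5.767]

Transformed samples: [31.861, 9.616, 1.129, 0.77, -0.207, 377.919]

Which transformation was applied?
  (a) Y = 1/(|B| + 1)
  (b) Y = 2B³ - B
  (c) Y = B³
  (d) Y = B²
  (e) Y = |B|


Checking option (b) Y = 2B³ - B:
  B = 2.582 -> Y = 31.861 ✓
  B = 1.786 -> Y = 9.616 ✓
  B = 1.025 -> Y = 1.129 ✓
All samples match this transformation.

(b) 2B³ - B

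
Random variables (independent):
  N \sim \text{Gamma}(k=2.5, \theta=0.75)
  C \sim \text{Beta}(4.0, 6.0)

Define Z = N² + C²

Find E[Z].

E[Z] = E[N²] + E[C²]
E[N²] = Var(N) + E[N]² = 1.40625 + 3.515625 = 4.921875
E[C²] = Var(C) + E[C]² = 0.021818182 + 0.16 = 0.18181818
E[Z] = 4.921875 + 0.18181818 = 5.1036932

5.1036932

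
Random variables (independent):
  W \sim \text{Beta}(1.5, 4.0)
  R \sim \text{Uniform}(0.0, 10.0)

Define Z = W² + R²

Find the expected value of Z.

E[Z] = E[W²] + E[R²]
E[W²] = Var(W) + E[W]² = 0.03051494 + 0.074380165 = 0.1048951
E[R²] = Var(R) + E[R]² = 8.3333333 + 25 = 33.333333
E[Z] = 0.1048951 + 33.333333 = 33.438228

33.438228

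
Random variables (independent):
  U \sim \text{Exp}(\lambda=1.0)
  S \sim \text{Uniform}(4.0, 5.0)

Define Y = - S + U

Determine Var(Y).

For independent RVs: Var(aX + bY) = a²Var(X) + b²Var(Y)
Var(U) = 1
Var(S) = 0.083333333
Var(Y) = 1²*1 + (-1)²*0.083333333
= 1*1 + 1*0.083333333 = 1.0833333

1.0833333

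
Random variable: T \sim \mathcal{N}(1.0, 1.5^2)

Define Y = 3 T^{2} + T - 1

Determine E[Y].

E[Y] = 3*E[T²] + 1*E[T] - 1
E[T] = 1
E[T²] = Var(T) + (E[T])² = 2.25 + 1 = 3.25
E[Y] = 3*3.25 + 1*1 - 1 = 9.75

9.75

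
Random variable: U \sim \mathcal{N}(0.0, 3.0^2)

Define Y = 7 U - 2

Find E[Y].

For Y = 7U - 2:
E[Y] = 7 * E[U] - 2
E[U] = 0.0 = 0
E[Y] = 7 * 0 - 2 = -2

-2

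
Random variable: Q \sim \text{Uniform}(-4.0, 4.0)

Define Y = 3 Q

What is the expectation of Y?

For Y = 3Q:
E[Y] = 3 * E[Q]
E[Q] = (-4 + 4)/2 = 0
E[Y] = 3 * 0 = 0

0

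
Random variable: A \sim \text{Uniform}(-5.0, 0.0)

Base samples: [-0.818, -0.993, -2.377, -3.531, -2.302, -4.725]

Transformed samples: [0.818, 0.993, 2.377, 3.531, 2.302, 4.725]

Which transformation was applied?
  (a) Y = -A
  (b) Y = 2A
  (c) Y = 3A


Checking option (a) Y = -A:
  A = -0.818 -> Y = 0.818 ✓
  A = -0.993 -> Y = 0.993 ✓
  A = -2.377 -> Y = 2.377 ✓
All samples match this transformation.

(a) -A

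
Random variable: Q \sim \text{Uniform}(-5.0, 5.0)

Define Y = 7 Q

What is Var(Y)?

For Y = aQ + b: Var(Y) = a² * Var(Q)
Var(Q) = (5 + 5)^2/12 = 8.3333333
Var(Y) = 7² * 8.3333333 = 49 * 8.3333333 = 408.33333

408.33333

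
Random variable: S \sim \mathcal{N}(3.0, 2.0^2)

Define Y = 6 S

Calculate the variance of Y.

For Y = aS + b: Var(Y) = a² * Var(S)
Var(S) = 2.0^2 = 4
Var(Y) = 6² * 4 = 36 * 4 = 144

144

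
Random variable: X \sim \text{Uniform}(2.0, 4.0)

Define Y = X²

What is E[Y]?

E[X²] = Var(X) + (E[X])² = 0.33333333 + 9 = 9.3333333

9.3333333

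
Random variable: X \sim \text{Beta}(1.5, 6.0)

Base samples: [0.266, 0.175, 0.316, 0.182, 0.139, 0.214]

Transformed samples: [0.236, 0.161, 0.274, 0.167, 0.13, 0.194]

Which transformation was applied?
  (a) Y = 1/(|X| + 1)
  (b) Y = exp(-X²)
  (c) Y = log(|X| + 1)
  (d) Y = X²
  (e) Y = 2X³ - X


Checking option (c) Y = log(|X| + 1):
  X = 0.266 -> Y = 0.236 ✓
  X = 0.175 -> Y = 0.161 ✓
  X = 0.316 -> Y = 0.274 ✓
All samples match this transformation.

(c) log(|X| + 1)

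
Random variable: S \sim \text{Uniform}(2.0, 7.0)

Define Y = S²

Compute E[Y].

Using E[X²] = Var(X) + (E[X])²:
E[S] = 4.5
Var(S) = (7 - 2)^2/12 = 2.0833333
E[S²] = 2.0833333 + 4.5² = 2.0833333 + 20.25 = 22.333333

22.333333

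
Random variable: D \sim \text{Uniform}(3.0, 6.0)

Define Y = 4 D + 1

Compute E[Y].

For Y = 4D + 1:
E[Y] = 4 * E[D] + 1
E[D] = (3 + 6)/2 = 4.5
E[Y] = 4 * 4.5 + 1 = 19

19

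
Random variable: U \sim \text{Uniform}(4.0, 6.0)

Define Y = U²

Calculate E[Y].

E[U²] = Var(U) + (E[U])² = 0.33333333 + 25 = 25.333333

25.333333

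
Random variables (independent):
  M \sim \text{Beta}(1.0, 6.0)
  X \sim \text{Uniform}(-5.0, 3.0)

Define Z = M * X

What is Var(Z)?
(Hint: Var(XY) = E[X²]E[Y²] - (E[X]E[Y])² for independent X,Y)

Var(XY) = E[X²]E[Y²] - (E[X]E[Y])²
E[M] = 0.14285714, Var(M) = 0.015306122
E[X] = -1, Var(X) = 5.3333333
E[M²] = 0.015306122 + 0.14285714² = 0.035714286
E[X²] = 5.3333333 + (-1)² = 6.3333333
Var(Z) = 0.035714286*6.3333333 - (0.14285714*(-1))²
= 0.22619048 - 0.020408163 = 0.20578231

0.20578231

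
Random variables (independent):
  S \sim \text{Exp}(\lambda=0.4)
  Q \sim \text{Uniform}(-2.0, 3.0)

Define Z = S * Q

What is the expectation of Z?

For independent RVs: E[XY] = E[X]*E[Y]
E[S] = 2.5
E[Q] = 0.5
E[Z] = 2.5 * 0.5 = 1.25

1.25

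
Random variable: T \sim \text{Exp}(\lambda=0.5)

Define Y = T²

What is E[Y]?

Using E[X²] = Var(X) + (E[X])²:
E[T] = 2
Var(T) = 1/0.5^2 = 4
E[T²] = 4 + 2² = 4 + 4 = 8

8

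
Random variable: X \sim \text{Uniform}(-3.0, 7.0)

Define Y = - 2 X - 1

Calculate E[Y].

For Y = -2X - 1:
E[Y] = -2 * E[X] - 1
E[X] = (-3 + 7)/2 = 2
E[Y] = -2 * 2 - 1 = -5

-5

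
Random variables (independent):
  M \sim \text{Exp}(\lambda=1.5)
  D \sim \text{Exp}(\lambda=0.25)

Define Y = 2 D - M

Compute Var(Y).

For independent RVs: Var(aX + bY) = a²Var(X) + b²Var(Y)
Var(M) = 0.44444444
Var(D) = 16
Var(Y) = (-1)²*0.44444444 + 2²*16
= 1*0.44444444 + 4*16 = 64.444444

64.444444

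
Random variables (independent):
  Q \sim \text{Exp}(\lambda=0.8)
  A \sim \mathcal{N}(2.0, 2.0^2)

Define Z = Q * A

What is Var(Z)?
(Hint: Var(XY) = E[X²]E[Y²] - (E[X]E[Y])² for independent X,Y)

Var(XY) = E[X²]E[Y²] - (E[X]E[Y])²
E[Q] = 1.25, Var(Q) = 1.5625
E[A] = 2, Var(A) = 4
E[Q²] = 1.5625 + 1.25² = 3.125
E[A²] = 4 + 2² = 8
Var(Z) = 3.125*8 - (1.25*2)²
= 25 - 6.25 = 18.75

18.75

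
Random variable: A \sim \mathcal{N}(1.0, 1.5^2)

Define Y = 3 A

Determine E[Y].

For Y = 3A:
E[Y] = 3 * E[A]
E[A] = 1.0 = 1
E[Y] = 3 * 1 = 3

3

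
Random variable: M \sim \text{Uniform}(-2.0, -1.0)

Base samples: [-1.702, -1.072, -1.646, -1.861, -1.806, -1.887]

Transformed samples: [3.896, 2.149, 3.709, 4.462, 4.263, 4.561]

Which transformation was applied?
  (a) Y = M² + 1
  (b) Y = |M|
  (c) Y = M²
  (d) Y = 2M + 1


Checking option (a) Y = M² + 1:
  M = -1.702 -> Y = 3.896 ✓
  M = -1.072 -> Y = 2.149 ✓
  M = -1.646 -> Y = 3.709 ✓
All samples match this transformation.

(a) M² + 1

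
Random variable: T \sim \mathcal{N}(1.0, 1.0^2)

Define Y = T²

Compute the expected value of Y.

E[T²] = Var(T) + (E[T])² = 1 + 1 = 2

2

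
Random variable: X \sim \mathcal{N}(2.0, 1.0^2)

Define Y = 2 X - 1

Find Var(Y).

For Y = aX + b: Var(Y) = a² * Var(X)
Var(X) = 1.0^2 = 1
Var(Y) = 2² * 1 = 4 * 1 = 4

4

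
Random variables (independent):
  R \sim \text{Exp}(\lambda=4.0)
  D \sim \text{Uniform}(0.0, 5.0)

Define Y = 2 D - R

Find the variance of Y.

For independent RVs: Var(aX + bY) = a²Var(X) + b²Var(Y)
Var(R) = 0.0625
Var(D) = 2.0833333
Var(Y) = (-1)²*0.0625 + 2²*2.0833333
= 1*0.0625 + 4*2.0833333 = 8.3958333

8.3958333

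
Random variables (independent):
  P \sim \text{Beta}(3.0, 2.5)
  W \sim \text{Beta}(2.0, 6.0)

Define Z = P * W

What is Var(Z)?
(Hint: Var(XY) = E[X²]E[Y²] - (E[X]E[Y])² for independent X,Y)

Var(XY) = E[X²]E[Y²] - (E[X]E[Y])²
E[P] = 0.54545455, Var(P) = 0.038143675
E[W] = 0.25, Var(W) = 0.020833333
E[P²] = 0.038143675 + 0.54545455² = 0.33566434
E[W²] = 0.020833333 + 0.25² = 0.083333333
Var(Z) = 0.33566434*0.083333333 - (0.54545455*0.25)²
= 0.027972028 - 0.018595041 = 0.0093769866

0.0093769866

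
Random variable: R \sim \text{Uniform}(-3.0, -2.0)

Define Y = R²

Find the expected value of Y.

Using E[X²] = Var(X) + (E[X])²:
E[R] = -2.5
Var(R) = (-2 + 3)^2/12 = 0.083333333
E[R²] = 0.083333333 + (-2.5)² = 0.083333333 + 6.25 = 6.3333333

6.3333333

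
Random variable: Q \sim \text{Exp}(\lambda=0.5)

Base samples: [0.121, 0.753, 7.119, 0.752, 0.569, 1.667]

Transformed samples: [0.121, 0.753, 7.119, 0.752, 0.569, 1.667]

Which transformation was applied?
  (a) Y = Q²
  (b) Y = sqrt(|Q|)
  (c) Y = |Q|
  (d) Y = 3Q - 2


Checking option (c) Y = |Q|:
  Q = 0.121 -> Y = 0.121 ✓
  Q = 0.753 -> Y = 0.753 ✓
  Q = 7.119 -> Y = 7.119 ✓
All samples match this transformation.

(c) |Q|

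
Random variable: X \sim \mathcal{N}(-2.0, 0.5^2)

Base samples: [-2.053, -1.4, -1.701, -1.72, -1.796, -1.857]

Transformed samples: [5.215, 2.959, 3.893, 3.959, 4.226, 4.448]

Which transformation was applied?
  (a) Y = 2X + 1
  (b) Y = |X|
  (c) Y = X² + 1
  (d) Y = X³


Checking option (c) Y = X² + 1:
  X = -2.053 -> Y = 5.215 ✓
  X = -1.4 -> Y = 2.959 ✓
  X = -1.701 -> Y = 3.893 ✓
All samples match this transformation.

(c) X² + 1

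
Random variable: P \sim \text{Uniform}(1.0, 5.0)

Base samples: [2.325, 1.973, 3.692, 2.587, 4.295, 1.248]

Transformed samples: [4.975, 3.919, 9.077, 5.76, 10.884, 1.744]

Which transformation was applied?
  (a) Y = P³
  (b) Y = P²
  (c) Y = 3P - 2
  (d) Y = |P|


Checking option (c) Y = 3P - 2:
  P = 2.325 -> Y = 4.975 ✓
  P = 1.973 -> Y = 3.919 ✓
  P = 3.692 -> Y = 9.077 ✓
All samples match this transformation.

(c) 3P - 2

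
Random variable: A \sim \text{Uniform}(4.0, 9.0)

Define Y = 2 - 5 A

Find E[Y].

For Y = -5A + 2:
E[Y] = -5 * E[A] + 2
E[A] = (4 + 9)/2 = 6.5
E[Y] = -5 * 6.5 + 2 = -30.5

-30.5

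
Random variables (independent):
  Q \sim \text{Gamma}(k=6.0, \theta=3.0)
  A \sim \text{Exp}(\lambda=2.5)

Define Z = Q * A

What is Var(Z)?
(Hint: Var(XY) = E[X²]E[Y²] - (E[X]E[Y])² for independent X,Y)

Var(XY) = E[X²]E[Y²] - (E[X]E[Y])²
E[Q] = 18, Var(Q) = 54
E[A] = 0.4, Var(A) = 0.16
E[Q²] = 54 + 18² = 378
E[A²] = 0.16 + 0.4² = 0.32
Var(Z) = 378*0.32 - (18*0.4)²
= 120.96 - 51.84 = 69.12

69.12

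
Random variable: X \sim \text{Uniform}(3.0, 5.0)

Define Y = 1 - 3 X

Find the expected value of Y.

For Y = -3X + 1:
E[Y] = -3 * E[X] + 1
E[X] = (3 + 5)/2 = 4
E[Y] = -3 * 4 + 1 = -11

-11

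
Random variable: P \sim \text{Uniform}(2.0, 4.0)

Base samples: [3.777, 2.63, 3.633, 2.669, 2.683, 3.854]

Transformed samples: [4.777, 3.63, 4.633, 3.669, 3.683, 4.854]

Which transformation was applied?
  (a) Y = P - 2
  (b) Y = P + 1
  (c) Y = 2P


Checking option (b) Y = P + 1:
  P = 3.777 -> Y = 4.777 ✓
  P = 2.63 -> Y = 3.63 ✓
  P = 3.633 -> Y = 4.633 ✓
All samples match this transformation.

(b) P + 1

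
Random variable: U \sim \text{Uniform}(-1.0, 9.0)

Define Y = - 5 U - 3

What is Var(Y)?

For Y = aU + b: Var(Y) = a² * Var(U)
Var(U) = (9 + 1)^2/12 = 8.3333333
Var(Y) = (-5)² * 8.3333333 = 25 * 8.3333333 = 208.33333

208.33333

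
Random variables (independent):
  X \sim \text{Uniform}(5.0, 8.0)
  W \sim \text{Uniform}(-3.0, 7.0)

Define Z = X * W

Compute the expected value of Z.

For independent RVs: E[XY] = E[X]*E[Y]
E[X] = 6.5
E[W] = 2
E[Z] = 6.5 * 2 = 13

13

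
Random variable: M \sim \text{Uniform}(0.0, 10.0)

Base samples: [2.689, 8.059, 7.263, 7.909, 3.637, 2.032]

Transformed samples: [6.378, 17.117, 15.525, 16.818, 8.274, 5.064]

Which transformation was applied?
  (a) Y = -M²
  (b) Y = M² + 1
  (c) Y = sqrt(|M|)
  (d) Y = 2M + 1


Checking option (d) Y = 2M + 1:
  M = 2.689 -> Y = 6.378 ✓
  M = 8.059 -> Y = 17.117 ✓
  M = 7.263 -> Y = 15.525 ✓
All samples match this transformation.

(d) 2M + 1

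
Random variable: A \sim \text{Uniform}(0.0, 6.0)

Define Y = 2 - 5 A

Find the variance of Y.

For Y = aA + b: Var(Y) = a² * Var(A)
Var(A) = (6 - 0)^2/12 = 3
Var(Y) = (-5)² * 3 = 25 * 3 = 75

75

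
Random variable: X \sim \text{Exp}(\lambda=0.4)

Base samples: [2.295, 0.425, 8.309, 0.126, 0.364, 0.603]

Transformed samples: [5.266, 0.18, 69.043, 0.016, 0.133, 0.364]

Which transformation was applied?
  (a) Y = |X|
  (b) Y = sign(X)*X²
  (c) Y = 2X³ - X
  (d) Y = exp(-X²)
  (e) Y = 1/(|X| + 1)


Checking option (b) Y = sign(X)*X²:
  X = 2.295 -> Y = 5.266 ✓
  X = 0.425 -> Y = 0.18 ✓
  X = 8.309 -> Y = 69.043 ✓
All samples match this transformation.

(b) sign(X)*X²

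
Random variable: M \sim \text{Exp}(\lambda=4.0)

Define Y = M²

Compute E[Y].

E[M²] = Var(M) + (E[M])² = 0.0625 + 0.0625 = 0.125

0.125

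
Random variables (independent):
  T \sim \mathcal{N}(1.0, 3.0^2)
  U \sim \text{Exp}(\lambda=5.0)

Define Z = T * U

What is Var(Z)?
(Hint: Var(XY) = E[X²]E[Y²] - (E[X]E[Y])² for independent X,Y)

Var(XY) = E[X²]E[Y²] - (E[X]E[Y])²
E[T] = 1, Var(T) = 9
E[U] = 0.2, Var(U) = 0.04
E[T²] = 9 + 1² = 10
E[U²] = 0.04 + 0.2² = 0.08
Var(Z) = 10*0.08 - (1*0.2)²
= 0.8 - 0.04 = 0.76

0.76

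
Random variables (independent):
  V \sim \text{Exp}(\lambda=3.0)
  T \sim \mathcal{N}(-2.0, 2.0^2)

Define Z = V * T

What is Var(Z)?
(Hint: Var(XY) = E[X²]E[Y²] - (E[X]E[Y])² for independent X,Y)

Var(XY) = E[X²]E[Y²] - (E[X]E[Y])²
E[V] = 0.33333333, Var(V) = 0.11111111
E[T] = -2, Var(T) = 4
E[V²] = 0.11111111 + 0.33333333² = 0.22222222
E[T²] = 4 + (-2)² = 8
Var(Z) = 0.22222222*8 - (0.33333333*(-2))²
= 1.7777778 - 0.44444444 = 1.3333333

1.3333333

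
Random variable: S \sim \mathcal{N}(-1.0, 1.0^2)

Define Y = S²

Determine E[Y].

Using E[X²] = Var(X) + (E[X])²:
E[S] = -1
Var(S) = 1.0^2 = 1
E[S²] = 1 + (-1)² = 1 + 1 = 2

2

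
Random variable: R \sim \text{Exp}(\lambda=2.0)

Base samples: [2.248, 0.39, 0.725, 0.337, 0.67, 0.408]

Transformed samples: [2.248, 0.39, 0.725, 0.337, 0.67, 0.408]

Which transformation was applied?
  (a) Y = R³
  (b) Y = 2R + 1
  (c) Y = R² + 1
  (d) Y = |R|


Checking option (d) Y = |R|:
  R = 2.248 -> Y = 2.248 ✓
  R = 0.39 -> Y = 0.39 ✓
  R = 0.725 -> Y = 0.725 ✓
All samples match this transformation.

(d) |R|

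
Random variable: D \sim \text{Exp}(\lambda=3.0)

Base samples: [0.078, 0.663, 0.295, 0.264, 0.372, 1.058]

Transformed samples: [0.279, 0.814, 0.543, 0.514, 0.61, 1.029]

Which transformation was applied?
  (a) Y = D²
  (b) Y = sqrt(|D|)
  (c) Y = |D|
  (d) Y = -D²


Checking option (b) Y = sqrt(|D|):
  D = 0.078 -> Y = 0.279 ✓
  D = 0.663 -> Y = 0.814 ✓
  D = 0.295 -> Y = 0.543 ✓
All samples match this transformation.

(b) sqrt(|D|)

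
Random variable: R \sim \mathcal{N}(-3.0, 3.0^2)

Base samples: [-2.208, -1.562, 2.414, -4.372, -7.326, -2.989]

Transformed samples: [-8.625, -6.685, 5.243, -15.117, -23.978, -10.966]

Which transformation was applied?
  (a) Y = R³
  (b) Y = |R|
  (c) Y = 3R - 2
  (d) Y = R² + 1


Checking option (c) Y = 3R - 2:
  R = -2.208 -> Y = -8.625 ✓
  R = -1.562 -> Y = -6.685 ✓
  R = 2.414 -> Y = 5.243 ✓
All samples match this transformation.

(c) 3R - 2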